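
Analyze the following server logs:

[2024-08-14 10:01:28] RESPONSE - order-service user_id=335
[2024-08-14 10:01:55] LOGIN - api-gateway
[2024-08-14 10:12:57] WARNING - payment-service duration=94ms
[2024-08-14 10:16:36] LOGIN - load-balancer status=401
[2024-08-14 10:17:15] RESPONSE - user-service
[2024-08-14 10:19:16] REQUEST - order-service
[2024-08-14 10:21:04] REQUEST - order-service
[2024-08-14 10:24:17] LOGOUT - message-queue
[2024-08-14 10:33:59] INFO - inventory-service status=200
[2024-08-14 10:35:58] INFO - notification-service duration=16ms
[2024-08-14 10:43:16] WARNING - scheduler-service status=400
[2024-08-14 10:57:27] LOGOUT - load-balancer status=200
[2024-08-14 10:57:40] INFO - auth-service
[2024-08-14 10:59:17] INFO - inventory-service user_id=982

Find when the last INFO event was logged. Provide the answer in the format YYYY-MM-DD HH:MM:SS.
2024-08-14 10:59:17

To find the last event:

1. Filter for all INFO events
2. Sort by timestamp
3. Select the last one
4. Timestamp: 2024-08-14 10:59:17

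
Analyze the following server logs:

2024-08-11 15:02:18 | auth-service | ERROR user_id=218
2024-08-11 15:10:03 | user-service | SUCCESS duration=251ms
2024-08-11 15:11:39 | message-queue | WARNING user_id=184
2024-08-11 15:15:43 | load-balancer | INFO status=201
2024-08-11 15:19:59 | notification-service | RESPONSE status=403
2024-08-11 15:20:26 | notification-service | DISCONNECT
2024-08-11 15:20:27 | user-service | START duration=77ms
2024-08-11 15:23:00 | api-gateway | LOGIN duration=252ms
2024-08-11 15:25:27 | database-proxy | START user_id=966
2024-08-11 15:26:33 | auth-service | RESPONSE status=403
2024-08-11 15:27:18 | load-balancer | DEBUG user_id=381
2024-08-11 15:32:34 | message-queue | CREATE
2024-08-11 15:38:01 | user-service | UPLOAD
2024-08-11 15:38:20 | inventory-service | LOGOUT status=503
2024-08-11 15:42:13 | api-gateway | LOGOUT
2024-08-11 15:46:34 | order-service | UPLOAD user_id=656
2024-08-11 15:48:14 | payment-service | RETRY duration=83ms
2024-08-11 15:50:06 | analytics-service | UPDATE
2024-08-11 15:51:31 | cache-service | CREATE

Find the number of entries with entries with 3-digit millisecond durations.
2

To find matching entries:

1. Pattern to match: entries with 3-digit millisecond durations
2. Scan each log entry for the pattern
3. Count matches: 2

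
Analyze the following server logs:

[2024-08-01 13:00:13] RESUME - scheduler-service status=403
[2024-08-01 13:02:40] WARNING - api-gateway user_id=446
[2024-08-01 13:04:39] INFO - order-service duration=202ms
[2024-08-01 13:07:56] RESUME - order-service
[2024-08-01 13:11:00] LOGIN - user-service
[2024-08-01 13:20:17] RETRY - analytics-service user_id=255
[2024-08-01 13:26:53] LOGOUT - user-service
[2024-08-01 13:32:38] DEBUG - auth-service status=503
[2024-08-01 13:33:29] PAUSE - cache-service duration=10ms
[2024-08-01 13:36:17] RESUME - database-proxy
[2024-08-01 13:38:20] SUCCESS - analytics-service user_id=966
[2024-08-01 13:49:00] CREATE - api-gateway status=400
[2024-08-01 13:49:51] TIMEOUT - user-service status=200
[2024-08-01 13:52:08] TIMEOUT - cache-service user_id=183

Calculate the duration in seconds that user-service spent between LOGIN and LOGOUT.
953

To calculate state duration:

1. Find LOGIN event for user-service: 2024-08-01 13:11:00
2. Find LOGOUT event for user-service: 2024-08-01 13:26:53
3. Calculate duration: 2024-08-01 13:26:53 - 2024-08-01 13:11:00 = 953 seconds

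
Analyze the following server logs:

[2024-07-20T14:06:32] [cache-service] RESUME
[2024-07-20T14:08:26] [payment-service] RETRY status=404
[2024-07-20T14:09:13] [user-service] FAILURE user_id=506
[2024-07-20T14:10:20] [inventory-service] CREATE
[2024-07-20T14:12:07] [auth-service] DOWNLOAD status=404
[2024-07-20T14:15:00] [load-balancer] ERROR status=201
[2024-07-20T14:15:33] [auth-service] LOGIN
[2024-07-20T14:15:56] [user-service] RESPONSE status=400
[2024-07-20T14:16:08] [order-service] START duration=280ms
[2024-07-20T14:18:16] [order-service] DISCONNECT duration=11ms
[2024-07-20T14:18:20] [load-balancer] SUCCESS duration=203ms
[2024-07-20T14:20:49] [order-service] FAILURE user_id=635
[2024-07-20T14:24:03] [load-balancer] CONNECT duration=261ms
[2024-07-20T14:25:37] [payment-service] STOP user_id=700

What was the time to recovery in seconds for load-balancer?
200

To calculate recovery time:

1. Find ERROR event for load-balancer: 2024-07-20T14:15:00
2. Find next SUCCESS event for load-balancer: 2024-07-20T14:18:20
3. Recovery time: 2024-07-20T14:18:20 - 2024-07-20T14:15:00 = 200 seconds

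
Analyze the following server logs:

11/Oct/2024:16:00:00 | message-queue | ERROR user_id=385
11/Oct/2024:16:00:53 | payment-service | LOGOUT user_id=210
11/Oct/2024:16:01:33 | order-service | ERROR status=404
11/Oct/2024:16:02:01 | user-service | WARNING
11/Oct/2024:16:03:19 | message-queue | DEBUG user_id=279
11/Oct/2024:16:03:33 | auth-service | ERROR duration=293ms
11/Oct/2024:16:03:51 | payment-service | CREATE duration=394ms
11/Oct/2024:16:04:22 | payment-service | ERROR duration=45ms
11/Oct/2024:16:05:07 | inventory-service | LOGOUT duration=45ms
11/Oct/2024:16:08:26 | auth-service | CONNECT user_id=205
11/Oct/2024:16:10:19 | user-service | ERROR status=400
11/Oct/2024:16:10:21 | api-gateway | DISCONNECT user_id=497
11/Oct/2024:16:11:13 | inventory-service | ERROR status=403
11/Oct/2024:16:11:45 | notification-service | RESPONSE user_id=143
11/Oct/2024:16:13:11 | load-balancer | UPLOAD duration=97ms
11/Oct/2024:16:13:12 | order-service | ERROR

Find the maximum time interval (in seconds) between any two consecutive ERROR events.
357

To find the longest gap:

1. Extract all ERROR events in chronological order
2. Calculate time differences between consecutive events
3. Find the maximum difference
4. Longest gap: 357 seconds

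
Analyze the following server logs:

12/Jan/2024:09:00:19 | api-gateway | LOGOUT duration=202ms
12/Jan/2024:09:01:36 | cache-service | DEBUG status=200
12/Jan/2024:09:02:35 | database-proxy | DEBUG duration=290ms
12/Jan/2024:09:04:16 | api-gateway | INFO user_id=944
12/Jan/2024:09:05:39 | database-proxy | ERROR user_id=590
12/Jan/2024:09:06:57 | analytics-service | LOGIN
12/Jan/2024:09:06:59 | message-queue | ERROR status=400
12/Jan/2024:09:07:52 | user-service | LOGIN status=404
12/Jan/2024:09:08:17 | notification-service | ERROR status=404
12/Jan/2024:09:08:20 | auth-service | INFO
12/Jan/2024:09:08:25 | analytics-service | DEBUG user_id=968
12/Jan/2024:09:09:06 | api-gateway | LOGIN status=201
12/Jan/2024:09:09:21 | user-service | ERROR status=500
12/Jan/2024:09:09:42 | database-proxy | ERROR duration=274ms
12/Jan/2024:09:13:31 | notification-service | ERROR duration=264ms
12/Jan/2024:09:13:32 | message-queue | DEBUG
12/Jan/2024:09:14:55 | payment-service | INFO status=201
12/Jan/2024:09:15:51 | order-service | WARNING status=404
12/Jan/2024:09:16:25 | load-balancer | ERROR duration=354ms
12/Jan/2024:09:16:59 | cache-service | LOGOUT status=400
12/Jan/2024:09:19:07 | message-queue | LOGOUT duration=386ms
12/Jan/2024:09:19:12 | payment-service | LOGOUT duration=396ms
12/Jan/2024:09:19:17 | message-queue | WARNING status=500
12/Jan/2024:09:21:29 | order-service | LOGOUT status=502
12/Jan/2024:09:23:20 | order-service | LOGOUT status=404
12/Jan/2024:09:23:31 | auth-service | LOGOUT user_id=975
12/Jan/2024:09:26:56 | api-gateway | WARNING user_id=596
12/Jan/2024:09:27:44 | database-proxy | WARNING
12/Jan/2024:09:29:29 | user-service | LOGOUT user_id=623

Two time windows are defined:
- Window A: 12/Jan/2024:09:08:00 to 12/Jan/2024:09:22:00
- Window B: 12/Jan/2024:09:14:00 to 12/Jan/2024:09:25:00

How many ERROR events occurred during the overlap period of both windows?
1

To find overlap events:

1. Window A: 12/Jan/2024:09:08:00 to 12/Jan/2024:09:22:00
2. Window B: 12/Jan/2024:09:14:00 to 12/Jan/2024:09:25:00
3. Overlap period: 12/Jan/2024:09:14:00 to 12/Jan/2024:09:22:00
4. Count ERROR events in overlap: 1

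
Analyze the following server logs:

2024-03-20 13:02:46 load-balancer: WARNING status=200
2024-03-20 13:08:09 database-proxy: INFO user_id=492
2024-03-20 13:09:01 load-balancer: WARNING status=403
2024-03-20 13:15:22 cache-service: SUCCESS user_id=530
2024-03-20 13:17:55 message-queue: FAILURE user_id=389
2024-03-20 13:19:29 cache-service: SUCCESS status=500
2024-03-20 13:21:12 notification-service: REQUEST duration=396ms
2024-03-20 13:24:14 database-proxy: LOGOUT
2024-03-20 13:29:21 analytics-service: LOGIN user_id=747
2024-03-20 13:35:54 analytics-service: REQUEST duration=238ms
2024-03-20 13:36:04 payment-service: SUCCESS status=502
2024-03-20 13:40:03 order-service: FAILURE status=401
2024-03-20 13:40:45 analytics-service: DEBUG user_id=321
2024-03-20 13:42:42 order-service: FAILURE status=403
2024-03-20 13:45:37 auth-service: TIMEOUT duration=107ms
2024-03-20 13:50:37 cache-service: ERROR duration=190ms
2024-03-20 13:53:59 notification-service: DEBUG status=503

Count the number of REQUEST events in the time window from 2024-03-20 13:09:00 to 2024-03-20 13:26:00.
1

To count events in the time window:

1. Window boundaries: 2024-03-20 13:09:00 to 2024-03-20 13:26:00
2. Filter for REQUEST events within this window
3. Count matching events: 1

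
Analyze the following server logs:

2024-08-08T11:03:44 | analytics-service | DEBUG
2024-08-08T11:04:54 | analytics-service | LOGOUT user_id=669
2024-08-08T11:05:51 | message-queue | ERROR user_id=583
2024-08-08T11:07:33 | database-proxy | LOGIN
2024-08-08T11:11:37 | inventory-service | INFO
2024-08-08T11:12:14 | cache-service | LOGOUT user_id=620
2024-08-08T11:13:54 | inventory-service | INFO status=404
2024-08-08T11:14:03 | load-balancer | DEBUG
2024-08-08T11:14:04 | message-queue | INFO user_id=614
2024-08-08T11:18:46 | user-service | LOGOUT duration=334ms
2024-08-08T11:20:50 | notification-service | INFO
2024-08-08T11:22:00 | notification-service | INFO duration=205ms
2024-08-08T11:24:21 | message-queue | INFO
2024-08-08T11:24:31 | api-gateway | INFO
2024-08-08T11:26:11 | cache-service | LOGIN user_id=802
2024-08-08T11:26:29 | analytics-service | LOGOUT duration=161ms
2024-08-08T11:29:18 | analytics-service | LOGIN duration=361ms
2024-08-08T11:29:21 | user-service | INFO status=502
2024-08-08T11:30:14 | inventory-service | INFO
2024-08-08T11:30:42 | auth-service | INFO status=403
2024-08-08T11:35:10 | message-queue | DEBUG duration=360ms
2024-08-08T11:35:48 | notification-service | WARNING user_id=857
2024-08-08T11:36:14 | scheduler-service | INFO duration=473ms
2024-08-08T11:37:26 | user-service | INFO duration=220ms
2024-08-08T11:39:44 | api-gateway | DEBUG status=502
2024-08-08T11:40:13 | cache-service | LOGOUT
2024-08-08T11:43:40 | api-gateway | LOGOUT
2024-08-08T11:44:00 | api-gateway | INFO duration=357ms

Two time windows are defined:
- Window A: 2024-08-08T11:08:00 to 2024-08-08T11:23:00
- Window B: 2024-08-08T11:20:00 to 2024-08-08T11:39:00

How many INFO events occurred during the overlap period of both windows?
2

To find overlap events:

1. Window A: 2024-08-08T11:08:00 to 2024-08-08T11:23:00
2. Window B: 2024-08-08T11:20:00 to 2024-08-08T11:39:00
3. Overlap period: 2024-08-08T11:20:00 to 2024-08-08T11:23:00
4. Count INFO events in overlap: 2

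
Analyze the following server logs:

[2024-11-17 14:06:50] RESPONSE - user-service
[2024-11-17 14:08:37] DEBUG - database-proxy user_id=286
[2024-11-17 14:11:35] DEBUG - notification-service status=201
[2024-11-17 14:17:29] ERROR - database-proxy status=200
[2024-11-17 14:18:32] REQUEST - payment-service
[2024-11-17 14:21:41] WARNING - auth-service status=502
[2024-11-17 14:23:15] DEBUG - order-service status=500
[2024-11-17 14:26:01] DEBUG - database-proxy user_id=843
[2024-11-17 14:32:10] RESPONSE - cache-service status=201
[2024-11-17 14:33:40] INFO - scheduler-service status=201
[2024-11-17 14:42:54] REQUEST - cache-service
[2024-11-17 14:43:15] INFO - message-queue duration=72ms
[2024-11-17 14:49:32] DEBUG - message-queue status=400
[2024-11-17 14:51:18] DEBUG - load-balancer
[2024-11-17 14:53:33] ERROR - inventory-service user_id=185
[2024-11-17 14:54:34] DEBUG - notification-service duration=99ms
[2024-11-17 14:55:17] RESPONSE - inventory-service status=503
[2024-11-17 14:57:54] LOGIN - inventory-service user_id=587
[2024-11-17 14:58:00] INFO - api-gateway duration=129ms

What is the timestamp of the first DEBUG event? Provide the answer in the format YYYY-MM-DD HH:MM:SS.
2024-11-17 14:08:37

To find the first event:

1. Filter for all DEBUG events
2. Sort by timestamp
3. Select the first one
4. Timestamp: 2024-11-17 14:08:37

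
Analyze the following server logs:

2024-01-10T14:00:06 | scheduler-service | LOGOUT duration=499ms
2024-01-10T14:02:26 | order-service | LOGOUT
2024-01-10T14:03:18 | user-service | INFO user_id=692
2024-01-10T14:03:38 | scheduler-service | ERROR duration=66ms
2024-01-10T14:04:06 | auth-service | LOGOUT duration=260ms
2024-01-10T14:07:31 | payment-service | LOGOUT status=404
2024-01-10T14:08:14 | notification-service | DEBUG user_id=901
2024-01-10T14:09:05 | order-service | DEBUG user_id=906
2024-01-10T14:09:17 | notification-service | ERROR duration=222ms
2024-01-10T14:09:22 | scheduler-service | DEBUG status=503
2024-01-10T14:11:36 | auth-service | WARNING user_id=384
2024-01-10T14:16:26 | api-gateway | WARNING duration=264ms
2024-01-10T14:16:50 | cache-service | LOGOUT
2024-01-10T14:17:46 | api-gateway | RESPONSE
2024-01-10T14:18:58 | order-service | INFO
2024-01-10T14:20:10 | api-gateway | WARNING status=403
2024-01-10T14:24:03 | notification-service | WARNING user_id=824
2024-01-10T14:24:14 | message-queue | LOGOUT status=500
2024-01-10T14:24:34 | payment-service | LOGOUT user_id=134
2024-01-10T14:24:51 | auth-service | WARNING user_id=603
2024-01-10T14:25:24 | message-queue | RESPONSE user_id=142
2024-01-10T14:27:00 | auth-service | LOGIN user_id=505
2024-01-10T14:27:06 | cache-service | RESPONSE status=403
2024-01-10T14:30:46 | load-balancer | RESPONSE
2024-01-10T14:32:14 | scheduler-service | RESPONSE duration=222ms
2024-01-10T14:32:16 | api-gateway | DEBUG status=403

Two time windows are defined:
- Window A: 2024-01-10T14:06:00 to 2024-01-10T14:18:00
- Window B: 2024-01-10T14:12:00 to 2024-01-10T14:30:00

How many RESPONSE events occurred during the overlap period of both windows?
1

To find overlap events:

1. Window A: 2024-01-10T14:06:00 to 2024-01-10T14:18:00
2. Window B: 2024-01-10T14:12:00 to 2024-01-10T14:30:00
3. Overlap period: 2024-01-10T14:12:00 to 2024-01-10T14:18:00
4. Count RESPONSE events in overlap: 1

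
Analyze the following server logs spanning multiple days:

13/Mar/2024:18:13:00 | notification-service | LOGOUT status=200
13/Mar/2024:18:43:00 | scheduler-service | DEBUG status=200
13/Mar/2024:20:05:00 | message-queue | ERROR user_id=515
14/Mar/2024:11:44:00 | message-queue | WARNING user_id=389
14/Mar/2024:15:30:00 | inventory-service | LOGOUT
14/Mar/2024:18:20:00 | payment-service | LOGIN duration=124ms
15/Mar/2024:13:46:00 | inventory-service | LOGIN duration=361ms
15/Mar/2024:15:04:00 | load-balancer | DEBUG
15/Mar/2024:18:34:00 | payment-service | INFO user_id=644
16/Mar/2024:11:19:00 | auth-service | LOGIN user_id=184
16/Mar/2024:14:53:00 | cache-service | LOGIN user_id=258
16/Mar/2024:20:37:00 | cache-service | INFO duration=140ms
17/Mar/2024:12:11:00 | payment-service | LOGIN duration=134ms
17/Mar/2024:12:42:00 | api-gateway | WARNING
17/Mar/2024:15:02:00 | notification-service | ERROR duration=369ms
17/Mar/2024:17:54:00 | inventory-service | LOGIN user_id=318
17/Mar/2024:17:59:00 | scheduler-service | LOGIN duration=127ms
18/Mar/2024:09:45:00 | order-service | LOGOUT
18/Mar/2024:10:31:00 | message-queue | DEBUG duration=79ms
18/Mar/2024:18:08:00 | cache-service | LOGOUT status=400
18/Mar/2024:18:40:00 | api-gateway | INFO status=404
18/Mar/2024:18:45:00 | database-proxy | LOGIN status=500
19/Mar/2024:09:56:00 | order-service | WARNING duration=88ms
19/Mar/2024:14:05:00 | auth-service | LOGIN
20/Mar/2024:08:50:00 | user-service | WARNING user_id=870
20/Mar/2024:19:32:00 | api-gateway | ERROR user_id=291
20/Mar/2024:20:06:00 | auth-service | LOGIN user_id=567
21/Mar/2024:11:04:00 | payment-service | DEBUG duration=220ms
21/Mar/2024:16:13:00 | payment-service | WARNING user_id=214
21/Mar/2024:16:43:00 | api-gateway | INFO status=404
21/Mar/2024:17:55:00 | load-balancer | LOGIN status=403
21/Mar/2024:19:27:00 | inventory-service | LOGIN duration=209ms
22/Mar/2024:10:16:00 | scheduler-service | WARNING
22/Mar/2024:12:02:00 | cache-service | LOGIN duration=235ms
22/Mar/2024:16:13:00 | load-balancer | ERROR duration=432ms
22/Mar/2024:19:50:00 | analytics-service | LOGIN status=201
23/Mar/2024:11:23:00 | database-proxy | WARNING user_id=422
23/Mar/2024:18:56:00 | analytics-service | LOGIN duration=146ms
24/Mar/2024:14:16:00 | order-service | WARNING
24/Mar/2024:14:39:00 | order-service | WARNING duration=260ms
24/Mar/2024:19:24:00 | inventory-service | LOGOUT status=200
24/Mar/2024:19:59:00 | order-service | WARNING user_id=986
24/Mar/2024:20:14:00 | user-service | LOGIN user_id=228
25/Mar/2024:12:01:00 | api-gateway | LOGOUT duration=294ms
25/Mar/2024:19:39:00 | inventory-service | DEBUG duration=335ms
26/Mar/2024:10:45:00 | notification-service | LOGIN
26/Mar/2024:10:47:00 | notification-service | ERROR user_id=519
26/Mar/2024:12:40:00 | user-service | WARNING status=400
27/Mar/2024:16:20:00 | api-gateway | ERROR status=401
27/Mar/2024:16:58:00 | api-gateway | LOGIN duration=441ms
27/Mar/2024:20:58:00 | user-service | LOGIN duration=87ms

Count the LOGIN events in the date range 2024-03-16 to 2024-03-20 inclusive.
8

To filter by date range:

1. Date range: 2024-03-16 through 2024-03-20, both dates inclusive
2. Filter for LOGIN events whose date falls in this range
3. Count matching events: 8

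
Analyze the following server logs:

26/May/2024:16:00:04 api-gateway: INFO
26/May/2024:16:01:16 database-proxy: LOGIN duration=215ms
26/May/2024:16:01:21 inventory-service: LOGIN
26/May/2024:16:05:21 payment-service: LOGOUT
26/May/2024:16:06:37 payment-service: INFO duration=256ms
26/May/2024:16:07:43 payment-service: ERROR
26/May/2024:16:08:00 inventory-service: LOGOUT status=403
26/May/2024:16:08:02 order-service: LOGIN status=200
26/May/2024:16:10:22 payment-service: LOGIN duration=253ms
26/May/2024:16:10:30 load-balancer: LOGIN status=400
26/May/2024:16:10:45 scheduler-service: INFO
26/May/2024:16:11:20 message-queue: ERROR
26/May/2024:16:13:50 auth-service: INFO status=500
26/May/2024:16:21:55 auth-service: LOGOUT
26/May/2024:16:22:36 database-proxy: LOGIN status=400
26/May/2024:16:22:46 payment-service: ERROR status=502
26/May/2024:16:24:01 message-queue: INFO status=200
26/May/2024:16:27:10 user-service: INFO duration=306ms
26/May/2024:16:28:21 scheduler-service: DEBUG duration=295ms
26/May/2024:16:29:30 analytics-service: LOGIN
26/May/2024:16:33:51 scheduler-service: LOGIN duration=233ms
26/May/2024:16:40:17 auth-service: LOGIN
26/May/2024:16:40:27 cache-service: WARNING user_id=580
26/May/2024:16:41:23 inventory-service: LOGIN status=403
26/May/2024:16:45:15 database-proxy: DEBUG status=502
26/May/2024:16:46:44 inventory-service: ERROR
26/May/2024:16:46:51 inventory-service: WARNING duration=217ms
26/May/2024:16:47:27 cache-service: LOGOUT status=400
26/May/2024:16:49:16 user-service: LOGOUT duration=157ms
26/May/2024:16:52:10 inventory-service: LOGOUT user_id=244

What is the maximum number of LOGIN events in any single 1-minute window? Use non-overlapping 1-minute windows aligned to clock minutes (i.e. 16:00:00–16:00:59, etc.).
2

To find the burst window:

1. Divide the log period into non-overlapping 1-minute windows starting at 16:00
2. Count LOGIN events in each window
3. Find the window with maximum count
4. Maximum events in a window: 2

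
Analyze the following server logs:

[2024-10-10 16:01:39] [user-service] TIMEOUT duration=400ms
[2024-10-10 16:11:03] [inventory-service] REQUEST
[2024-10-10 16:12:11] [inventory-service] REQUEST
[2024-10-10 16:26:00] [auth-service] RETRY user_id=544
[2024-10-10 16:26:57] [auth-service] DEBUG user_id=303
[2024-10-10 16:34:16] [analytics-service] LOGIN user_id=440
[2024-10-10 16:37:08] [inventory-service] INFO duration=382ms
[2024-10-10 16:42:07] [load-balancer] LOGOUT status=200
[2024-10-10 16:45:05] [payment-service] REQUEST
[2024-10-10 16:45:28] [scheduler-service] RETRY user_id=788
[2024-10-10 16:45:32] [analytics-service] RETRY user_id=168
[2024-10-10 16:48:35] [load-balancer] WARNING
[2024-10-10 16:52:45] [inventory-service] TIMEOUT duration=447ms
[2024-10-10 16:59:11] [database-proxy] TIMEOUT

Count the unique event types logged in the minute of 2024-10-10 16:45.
2

To count unique event types:

1. Filter events in the minute starting at 2024-10-10 16:45
2. Extract event types from matching entries
3. Count unique types: 2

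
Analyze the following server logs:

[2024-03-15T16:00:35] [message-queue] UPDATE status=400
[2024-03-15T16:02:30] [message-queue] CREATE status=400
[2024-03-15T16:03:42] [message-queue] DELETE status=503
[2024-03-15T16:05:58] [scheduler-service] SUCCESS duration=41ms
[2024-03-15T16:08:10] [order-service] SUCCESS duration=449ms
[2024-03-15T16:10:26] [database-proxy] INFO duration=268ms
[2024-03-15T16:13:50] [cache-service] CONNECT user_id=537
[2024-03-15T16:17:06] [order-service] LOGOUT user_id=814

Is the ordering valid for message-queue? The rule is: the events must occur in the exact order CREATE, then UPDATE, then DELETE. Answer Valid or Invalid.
Invalid

To validate ordering:

1. Required order: CREATE → UPDATE → DELETE
2. Rule: the events must occur in the exact order CREATE, then UPDATE, then DELETE
3. Check actual order of events for message-queue
4. Result: Invalid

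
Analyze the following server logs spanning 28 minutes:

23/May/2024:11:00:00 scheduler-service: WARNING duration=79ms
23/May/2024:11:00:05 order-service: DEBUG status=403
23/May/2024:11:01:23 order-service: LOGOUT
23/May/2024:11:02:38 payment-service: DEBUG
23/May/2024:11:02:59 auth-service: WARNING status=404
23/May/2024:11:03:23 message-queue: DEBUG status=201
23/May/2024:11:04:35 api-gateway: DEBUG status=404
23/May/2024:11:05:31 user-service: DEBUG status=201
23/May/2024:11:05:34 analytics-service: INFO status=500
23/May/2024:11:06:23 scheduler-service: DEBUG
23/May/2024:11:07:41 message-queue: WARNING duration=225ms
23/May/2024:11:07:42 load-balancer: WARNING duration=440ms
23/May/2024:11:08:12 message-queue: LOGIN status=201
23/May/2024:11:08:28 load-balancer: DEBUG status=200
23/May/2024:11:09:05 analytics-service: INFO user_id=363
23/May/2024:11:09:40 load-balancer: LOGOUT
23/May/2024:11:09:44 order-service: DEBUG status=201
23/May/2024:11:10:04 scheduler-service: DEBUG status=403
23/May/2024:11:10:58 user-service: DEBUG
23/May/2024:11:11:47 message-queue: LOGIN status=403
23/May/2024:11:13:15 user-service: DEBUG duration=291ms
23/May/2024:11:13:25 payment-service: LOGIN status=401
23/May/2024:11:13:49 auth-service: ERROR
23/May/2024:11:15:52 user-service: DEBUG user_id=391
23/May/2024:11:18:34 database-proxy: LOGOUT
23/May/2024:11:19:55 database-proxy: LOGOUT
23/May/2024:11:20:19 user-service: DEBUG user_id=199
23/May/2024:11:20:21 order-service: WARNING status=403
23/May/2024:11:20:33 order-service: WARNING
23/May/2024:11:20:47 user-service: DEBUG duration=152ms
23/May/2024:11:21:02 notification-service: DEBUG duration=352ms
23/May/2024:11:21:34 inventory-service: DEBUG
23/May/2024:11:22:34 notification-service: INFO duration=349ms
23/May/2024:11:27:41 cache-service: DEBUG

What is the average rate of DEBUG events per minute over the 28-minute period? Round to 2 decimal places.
0.61

To calculate the rate:

1. Count total DEBUG events: 17
2. Total time period: 28 minutes
3. Rate = 17 / 28 = 0.61 events per minute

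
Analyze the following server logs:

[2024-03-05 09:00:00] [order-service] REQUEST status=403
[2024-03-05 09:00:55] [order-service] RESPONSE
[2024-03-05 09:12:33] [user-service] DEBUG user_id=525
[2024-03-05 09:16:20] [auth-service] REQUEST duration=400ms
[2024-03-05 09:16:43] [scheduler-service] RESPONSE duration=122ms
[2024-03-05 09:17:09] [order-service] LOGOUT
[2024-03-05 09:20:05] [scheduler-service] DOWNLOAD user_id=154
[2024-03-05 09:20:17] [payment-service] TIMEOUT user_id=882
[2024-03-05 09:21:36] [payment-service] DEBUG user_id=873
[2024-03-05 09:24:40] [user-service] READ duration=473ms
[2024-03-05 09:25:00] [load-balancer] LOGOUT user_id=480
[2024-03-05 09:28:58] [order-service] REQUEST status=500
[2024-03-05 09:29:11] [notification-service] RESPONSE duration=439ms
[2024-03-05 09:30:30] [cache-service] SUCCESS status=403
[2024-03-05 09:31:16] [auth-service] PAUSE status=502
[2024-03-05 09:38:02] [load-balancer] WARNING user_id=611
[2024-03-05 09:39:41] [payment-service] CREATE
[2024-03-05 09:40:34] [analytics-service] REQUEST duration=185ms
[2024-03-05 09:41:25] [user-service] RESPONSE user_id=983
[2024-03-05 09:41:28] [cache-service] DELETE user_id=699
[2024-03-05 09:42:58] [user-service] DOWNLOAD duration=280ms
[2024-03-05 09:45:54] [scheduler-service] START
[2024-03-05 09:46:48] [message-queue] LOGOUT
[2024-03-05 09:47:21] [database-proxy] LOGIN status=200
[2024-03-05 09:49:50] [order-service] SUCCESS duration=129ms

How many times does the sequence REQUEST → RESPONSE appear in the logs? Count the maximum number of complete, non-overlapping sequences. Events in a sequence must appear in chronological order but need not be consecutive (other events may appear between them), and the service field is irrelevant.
4

To count sequences:

1. Look for pattern: REQUEST → RESPONSE
2. Greedily scan the log in chronological order, matching each sequence element in turn (ignoring service)
3. Each time the full pattern completes, increment the count and restart matching from the next event
4. Complete non-overlapping sequences found: 4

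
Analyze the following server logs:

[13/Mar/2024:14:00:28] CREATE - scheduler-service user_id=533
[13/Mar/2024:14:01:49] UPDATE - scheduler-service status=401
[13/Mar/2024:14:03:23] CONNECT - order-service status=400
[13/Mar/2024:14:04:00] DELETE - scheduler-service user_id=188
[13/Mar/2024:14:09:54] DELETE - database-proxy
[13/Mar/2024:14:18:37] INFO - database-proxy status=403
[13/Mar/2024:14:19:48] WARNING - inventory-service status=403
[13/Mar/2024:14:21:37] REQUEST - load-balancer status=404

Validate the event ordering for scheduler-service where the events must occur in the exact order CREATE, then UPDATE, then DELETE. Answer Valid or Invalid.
Valid

To validate ordering:

1. Required order: CREATE → UPDATE → DELETE
2. Rule: the events must occur in the exact order CREATE, then UPDATE, then DELETE
3. Check actual order of events for scheduler-service
4. Result: Valid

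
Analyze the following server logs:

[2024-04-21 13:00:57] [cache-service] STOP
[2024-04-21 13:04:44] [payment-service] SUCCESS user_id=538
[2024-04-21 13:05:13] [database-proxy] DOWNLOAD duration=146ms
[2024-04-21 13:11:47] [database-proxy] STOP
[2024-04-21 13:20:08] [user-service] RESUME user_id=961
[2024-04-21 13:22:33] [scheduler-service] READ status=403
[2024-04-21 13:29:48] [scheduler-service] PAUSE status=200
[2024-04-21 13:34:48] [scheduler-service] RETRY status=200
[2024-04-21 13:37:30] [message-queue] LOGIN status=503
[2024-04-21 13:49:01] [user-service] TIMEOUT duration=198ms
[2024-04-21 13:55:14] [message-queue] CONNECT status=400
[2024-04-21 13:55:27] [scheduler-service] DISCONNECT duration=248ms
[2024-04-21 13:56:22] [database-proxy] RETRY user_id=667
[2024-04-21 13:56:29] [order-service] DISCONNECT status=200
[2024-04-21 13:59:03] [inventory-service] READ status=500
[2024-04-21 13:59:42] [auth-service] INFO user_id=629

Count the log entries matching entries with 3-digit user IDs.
4

To find matching entries:

1. Pattern to match: entries with 3-digit user IDs
2. Scan each log entry for the pattern
3. Count matches: 4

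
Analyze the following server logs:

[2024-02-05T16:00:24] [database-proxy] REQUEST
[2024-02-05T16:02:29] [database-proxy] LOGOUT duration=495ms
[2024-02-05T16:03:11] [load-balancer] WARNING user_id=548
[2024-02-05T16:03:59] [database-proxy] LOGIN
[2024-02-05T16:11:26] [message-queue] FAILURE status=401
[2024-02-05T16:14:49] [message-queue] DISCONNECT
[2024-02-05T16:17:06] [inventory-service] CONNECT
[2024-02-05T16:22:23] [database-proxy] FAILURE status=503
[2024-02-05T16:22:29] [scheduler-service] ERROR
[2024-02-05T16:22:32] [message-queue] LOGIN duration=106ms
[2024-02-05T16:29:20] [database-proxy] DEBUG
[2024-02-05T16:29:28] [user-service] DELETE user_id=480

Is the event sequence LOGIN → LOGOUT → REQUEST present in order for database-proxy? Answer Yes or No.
No

To verify sequence order:

1. Find all events in sequence LOGIN → LOGOUT → REQUEST for database-proxy
2. Extract their timestamps
3. Check if timestamps are in ascending order
4. Result: No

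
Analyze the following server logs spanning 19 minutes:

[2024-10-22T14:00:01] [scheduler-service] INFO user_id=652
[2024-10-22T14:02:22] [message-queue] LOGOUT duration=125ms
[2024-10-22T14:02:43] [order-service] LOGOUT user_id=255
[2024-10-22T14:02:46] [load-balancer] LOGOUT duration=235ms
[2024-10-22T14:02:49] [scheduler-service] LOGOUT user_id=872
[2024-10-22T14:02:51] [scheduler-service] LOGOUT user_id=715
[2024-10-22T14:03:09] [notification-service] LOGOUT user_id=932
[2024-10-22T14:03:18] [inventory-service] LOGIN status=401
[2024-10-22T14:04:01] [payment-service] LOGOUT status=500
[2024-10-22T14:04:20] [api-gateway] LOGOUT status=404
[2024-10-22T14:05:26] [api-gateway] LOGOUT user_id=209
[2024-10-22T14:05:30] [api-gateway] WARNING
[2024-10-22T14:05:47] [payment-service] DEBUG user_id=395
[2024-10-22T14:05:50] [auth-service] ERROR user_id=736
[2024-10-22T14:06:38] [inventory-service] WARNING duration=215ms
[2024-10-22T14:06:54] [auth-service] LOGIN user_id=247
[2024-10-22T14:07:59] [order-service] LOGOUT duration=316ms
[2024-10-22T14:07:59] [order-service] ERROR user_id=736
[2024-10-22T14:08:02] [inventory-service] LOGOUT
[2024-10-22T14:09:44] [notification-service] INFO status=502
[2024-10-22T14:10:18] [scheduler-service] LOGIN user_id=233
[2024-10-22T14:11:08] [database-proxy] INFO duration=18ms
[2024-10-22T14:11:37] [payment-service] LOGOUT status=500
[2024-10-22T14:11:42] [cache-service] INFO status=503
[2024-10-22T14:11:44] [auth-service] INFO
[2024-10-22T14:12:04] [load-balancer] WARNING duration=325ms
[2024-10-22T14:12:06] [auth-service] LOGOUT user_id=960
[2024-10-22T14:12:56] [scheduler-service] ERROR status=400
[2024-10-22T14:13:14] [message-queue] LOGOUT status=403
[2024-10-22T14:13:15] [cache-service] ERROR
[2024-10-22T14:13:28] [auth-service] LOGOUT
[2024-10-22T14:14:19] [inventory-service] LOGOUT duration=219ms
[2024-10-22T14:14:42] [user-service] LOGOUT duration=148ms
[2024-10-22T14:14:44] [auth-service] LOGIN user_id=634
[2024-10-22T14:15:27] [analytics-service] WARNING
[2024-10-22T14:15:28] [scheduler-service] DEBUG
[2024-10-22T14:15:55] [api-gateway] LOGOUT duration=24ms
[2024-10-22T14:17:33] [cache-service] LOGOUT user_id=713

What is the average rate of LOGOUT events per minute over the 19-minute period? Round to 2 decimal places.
1.0

To calculate the rate:

1. Count total LOGOUT events: 19
2. Total time period: 19 minutes
3. Rate = 19 / 19 = 1.0 events per minute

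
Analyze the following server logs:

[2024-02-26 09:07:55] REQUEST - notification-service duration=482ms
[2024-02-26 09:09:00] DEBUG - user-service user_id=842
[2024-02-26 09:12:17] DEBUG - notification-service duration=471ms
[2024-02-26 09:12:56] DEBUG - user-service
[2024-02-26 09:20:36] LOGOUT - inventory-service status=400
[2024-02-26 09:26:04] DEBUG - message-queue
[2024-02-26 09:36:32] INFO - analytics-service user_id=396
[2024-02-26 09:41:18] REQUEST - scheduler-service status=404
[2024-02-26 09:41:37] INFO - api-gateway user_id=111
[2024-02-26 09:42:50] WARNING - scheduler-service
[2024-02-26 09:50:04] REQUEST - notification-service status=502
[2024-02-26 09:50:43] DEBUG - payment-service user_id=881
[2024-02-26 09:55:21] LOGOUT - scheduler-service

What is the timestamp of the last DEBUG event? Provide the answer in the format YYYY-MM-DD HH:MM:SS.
2024-02-26 09:50:43

To find the last event:

1. Filter for all DEBUG events
2. Sort by timestamp
3. Select the last one
4. Timestamp: 2024-02-26 09:50:43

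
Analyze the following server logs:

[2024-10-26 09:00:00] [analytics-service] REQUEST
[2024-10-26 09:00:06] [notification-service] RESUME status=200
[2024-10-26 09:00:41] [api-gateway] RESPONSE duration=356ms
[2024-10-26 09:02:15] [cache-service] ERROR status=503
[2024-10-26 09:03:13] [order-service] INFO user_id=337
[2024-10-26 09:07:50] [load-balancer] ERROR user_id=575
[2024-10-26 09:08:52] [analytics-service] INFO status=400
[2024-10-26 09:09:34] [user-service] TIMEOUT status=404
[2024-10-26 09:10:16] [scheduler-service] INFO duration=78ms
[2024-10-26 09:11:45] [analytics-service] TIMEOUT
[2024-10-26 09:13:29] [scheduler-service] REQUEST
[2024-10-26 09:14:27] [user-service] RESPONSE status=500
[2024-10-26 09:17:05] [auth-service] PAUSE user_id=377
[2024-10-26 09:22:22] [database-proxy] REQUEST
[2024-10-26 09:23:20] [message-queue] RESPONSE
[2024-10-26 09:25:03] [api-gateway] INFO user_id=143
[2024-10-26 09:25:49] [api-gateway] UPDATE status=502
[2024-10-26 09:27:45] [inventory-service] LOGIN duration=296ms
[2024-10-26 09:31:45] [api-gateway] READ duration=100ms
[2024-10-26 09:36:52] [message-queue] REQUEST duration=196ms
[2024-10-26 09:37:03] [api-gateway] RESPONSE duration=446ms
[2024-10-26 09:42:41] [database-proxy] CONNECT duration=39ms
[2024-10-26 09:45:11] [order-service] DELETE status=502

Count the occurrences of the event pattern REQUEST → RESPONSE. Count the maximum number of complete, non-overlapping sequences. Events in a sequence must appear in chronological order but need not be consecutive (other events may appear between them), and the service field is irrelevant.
4

To count sequences:

1. Look for pattern: REQUEST → RESPONSE
2. Greedily scan the log in chronological order, matching each sequence element in turn (ignoring service)
3. Each time the full pattern completes, increment the count and restart matching from the next event
4. Complete non-overlapping sequences found: 4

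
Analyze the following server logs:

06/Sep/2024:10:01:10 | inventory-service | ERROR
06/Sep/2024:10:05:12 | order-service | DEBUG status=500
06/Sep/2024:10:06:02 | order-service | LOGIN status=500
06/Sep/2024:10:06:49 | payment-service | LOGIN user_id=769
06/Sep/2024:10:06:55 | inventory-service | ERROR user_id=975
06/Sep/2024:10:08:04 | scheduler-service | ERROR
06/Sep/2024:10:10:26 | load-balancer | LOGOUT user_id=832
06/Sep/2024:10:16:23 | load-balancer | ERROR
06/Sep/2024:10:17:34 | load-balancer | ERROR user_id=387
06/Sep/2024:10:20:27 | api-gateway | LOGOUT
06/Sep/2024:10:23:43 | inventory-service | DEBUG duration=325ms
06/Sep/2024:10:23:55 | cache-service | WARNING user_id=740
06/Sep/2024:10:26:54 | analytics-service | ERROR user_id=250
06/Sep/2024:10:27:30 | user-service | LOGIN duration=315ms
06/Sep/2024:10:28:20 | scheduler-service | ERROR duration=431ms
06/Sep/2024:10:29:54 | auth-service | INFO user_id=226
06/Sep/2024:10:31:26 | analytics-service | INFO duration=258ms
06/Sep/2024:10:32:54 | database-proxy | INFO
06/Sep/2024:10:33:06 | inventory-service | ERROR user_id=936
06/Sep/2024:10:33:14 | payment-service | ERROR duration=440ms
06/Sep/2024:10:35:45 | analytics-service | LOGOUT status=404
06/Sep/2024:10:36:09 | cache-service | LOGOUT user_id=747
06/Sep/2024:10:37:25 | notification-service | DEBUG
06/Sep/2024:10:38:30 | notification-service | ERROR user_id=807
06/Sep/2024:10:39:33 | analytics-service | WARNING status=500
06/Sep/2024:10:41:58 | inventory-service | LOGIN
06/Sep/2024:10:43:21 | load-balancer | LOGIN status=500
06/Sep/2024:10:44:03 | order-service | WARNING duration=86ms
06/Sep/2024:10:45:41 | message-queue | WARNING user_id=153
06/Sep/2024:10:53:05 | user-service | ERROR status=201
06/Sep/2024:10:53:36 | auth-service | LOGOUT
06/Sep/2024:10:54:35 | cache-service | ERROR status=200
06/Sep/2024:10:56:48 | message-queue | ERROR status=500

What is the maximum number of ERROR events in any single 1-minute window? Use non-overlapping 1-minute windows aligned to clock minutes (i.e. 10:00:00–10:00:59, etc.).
2

To find the burst window:

1. Divide the log period into non-overlapping 1-minute windows starting at 10:00
2. Count ERROR events in each window
3. Find the window with maximum count
4. Maximum events in a window: 2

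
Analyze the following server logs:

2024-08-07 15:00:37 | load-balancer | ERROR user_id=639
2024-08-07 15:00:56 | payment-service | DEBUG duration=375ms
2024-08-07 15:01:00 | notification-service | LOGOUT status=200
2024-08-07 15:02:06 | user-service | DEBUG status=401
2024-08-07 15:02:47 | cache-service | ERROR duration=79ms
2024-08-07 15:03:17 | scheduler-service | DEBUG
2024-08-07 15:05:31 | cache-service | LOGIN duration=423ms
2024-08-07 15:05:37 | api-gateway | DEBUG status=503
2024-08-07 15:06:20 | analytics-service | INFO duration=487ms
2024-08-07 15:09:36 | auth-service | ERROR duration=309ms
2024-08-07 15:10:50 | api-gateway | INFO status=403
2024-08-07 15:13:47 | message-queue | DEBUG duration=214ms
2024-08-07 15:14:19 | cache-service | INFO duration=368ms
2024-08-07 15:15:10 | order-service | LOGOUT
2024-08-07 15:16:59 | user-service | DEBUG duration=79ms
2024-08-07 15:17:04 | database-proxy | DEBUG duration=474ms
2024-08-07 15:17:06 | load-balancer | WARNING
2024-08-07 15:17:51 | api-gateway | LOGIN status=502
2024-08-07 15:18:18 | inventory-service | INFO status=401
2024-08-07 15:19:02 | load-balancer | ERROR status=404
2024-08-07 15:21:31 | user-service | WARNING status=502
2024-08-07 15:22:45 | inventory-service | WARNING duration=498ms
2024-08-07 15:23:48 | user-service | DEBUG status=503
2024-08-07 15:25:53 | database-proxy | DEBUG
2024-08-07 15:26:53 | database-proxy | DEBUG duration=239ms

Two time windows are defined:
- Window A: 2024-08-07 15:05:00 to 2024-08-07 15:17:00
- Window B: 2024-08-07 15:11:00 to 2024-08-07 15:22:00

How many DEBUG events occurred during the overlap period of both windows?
2

To find overlap events:

1. Window A: 2024-08-07 15:05:00 to 2024-08-07 15:17:00
2. Window B: 2024-08-07 15:11:00 to 2024-08-07 15:22:00
3. Overlap period: 2024-08-07 15:11:00 to 2024-08-07 15:17:00
4. Count DEBUG events in overlap: 2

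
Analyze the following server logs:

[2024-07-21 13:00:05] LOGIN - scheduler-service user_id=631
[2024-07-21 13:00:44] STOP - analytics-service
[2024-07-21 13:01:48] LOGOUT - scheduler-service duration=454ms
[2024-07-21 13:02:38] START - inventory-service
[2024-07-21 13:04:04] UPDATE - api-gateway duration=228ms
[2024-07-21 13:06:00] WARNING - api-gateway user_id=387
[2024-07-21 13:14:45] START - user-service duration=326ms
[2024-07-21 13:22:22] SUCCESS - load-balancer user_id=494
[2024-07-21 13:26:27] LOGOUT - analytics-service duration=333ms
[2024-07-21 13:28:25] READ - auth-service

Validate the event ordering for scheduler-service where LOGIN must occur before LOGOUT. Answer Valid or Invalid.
Valid

To validate ordering:

1. Required order: LOGIN → LOGOUT
2. Rule: LOGIN must occur before LOGOUT
3. Check actual order of events for scheduler-service
4. Result: Valid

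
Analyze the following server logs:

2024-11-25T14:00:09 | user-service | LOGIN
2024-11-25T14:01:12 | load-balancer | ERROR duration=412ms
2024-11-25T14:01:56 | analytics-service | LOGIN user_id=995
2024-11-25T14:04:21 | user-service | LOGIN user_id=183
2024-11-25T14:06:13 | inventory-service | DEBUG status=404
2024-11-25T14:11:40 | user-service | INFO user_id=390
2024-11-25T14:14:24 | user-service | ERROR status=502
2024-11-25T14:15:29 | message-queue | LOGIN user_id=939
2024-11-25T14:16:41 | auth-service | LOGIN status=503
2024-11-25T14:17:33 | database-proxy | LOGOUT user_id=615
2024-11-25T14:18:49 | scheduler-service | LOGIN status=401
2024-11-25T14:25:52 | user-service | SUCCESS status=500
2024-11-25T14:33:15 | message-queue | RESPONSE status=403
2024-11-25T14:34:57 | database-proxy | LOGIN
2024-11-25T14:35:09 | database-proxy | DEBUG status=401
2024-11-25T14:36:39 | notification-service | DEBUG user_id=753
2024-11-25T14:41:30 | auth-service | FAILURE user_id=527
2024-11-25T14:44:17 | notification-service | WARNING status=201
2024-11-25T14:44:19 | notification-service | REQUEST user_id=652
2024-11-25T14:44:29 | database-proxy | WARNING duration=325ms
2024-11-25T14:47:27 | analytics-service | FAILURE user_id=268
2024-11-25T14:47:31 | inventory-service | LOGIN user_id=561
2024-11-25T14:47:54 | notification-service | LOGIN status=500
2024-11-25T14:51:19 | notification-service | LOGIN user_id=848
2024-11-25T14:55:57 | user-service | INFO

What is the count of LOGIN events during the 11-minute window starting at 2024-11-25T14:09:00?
3

To count events in the time window:

1. Window boundaries: 2024-11-25T14:09:00 to 2024-11-25T14:20:00
2. Filter for LOGIN events within this window
3. Count matching events: 3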